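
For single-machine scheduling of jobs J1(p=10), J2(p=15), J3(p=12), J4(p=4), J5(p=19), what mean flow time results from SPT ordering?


SPT order: J4 → J1 → J3 → J2 → J5
Completion times:
  J4: C=4
  J1: C=14
  J3: C=26
  J2: C=41
  J5: C=60
Sum = 145, n = 5
Mean flow = 145/5
= 29.00


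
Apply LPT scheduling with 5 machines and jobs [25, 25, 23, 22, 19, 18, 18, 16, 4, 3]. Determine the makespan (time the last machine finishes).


Jobs (LPT sorted): [25, 25, 23, 22, 19, 18, 18, 16, 4, 3]
Machines: 5
  J=25 → Machine 1 (load: 0+25=25)
  J=25 → Machine 2 (load: 0+25=25)
  J=23 → Machine 3 (load: 0+23=23)
  J=22 → Machine 4 (load: 0+22=22)
  J=19 → Machine 5 (load: 0+19=19)
  J=18 → Machine 5 (load: 19+18=37)
  J=18 → Machine 4 (load: 22+18=40)
  J=16 → Machine 3 (load: 23+16=39)
  J=4 → Machine 1 (load: 25+4=29)
  J=3 → Machine 2 (load: 25+3=28)
Machine loads: [29, 28, 39, 40, 37]
Makespan = max = 40 time units


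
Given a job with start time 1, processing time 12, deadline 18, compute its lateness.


Completion = 1 + 12 = 13
Lateness = C - d = 13 - 18
= -5


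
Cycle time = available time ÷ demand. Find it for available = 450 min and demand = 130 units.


Cycle time = available time / demand
= 450 / 130
= 3.46 min/unit


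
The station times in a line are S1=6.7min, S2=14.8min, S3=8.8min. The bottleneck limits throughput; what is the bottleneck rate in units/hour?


Bottleneck = longest station time
Station times: [6.7, 14.8, 8.8]
Max = 14.8 min
Rate = 60 / 14.8
= 4.05 units/hour (bottleneck: 14.8min)


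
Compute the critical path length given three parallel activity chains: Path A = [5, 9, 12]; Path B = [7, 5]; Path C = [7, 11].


Path A: 5 + 9 + 12 = 26
Path B: 7 + 5 = 12
Path C: 7 + 11 = 18
Critical path = longest = max(26, 12, 18)
= 26 (Path A)


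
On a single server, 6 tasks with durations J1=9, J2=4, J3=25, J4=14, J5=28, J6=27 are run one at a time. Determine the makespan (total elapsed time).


Sequential makespan: sum all processing times
= 9 + 4 + 25 + 14 + 28 + 27
= 107 time units


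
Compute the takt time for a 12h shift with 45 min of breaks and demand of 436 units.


Available = 12×60 - 45 = 675 min
Takt time = 675 / 436
= 1.55 min/unit


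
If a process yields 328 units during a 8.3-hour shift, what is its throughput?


Throughput = units / time
= 328 / 8.3
= 39.5 units/hour


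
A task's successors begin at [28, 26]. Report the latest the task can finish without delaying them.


LF = min of all successor start times
Successors start at: [28, 26]
LF = min(28, 26)
= 26


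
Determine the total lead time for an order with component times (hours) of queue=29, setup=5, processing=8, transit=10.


Lead time = queue + setup + processing + transit
= 29 + 5 + 8 + 10
= 52 hours


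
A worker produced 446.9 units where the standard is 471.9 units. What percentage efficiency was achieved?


Efficiency = (actual / standard) × 100
= (446.9 / 471.9) × 100
= 94.7%


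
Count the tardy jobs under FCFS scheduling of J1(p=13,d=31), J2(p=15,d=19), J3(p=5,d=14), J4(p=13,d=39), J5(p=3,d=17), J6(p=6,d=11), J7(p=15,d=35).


Completion vs due date:
  J1: C=13, d=31 → on time
  J2: C=28, d=19 → TARDY
  J3: C=33, d=14 → TARDY
  J4: C=46, d=39 → TARDY
  J5: C=49, d=17 → TARDY
  J6: C=55, d=11 → TARDY
  J7: C=70, d=35 → TARDY
Tardy jobs: J2, J3, J4, J5, J6, J7
Count = 6


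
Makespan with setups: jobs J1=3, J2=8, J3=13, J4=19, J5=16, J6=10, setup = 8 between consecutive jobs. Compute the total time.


Makespan = Σ processing + (n-1) × setup
= (3 + 8 + 13 + 19 + 16 + 10) + (6-1)×8
= 69 + 40
= 109 time units


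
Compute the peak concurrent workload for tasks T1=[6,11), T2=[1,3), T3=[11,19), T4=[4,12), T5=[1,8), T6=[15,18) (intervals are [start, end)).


Check each time point for overlaps:
  t=6: 3 tasks active (T1, T4, T5)
Max concurrent = 3


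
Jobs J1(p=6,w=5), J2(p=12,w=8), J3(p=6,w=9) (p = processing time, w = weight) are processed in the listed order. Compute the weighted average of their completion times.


Completion times:
  J1: C=6, w×C=5×6=30
  J2: C=18, w×C=8×18=144
  J3: C=24, w×C=9×24=216
Sum w×C = 390
Sum w = 22
Weighted avg = 390/22
= 17.73


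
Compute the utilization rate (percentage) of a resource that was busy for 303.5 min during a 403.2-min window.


Utilization = busy / total × 100
= 303.5 / 403.2 × 100
= 75.3%


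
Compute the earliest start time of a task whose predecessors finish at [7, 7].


ES = max of all predecessor completion times
Predecessors: [7, 7]
ES = max(7, 7)
= 7


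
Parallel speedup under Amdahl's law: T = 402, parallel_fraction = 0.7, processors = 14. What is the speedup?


Amdahl's law: T_p = T × ((1-p) + p/N)
= 402 × ((1-0.7) + 0.7/14)
= 402 × (0.30 + 0.0500)
= 402 × 0.3500
= 140.70
Speedup = 402/140.70
= 2.86×


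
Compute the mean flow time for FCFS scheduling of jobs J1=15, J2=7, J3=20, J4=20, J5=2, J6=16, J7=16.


Completion times:
  J1: completes at 15
  J2: completes at 22
  J3: completes at 42
  J4: completes at 62
  J5: completes at 64
  J6: completes at 80
  J7: completes at 96
Sum = 381
Average = 381/7
= 54.43


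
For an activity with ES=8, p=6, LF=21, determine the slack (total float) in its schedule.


EF = ES + duration = 8 + 6 = 14
LS = LF - duration = 21 - 6 = 15
Total Float = LF - EF = 21 - 14
(or LS - ES = 15 - 8)
= 7


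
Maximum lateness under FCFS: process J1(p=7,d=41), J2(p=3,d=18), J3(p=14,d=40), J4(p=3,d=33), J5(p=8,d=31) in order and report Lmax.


Lateness per job (L = C - d):
  J1: C=7, d=41, L=-34
  J2: C=10, d=18, L=-8
  J3: C=24, d=40, L=-16
  J4: C=27, d=33, L=-6
  J5: C=35, d=31, L=4
Lmax = max(-34, -8, -16, -6, 4)
= 4


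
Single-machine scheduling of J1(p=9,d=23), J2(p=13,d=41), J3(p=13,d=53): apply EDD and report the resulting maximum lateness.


EDD order: J1 → J2 → J3
Completion and lateness:
  J1: C=9, d=23, L=9-23=-14
  J2: C=22, d=41, L=22-41=-19
  J3: C=35, d=53, L=35-53=-18
Lmax = max(-14, -19, -18)
= -14


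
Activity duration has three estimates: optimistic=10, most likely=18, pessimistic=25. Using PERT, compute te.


te = (o + 4m + p) / 6
= (10 + 4×18 + 25) / 6
= (10 + 72 + 25) / 6
= 107 / 6
= 17.83


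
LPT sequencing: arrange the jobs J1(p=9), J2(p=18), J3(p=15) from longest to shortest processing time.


LPT: sort by longest processing time first
  J2: p=18
  J3: p=15
  J1: p=9
Order: J2 → J3 → J1


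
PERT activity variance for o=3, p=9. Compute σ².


σ² = ((p - o) / 6)² = (p - o)² / 36
= (9 - 3)² / 36
= 6² / 36
= 36 / 36
= 1.0000


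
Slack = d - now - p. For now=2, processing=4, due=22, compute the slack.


Slack = due - current_time - processing
= 22 - 2 - 4
= 16


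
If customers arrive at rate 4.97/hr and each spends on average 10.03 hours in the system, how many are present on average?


Little's law: L = λ × W
= 4.97 × 10.03
= 49.85


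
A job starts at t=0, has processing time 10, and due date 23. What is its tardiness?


Completion = start + processing = 0 + 10 = 10
Tardiness = max(0, C - d) = max(0, 10 - 23)
= max(0, -13)
= 0


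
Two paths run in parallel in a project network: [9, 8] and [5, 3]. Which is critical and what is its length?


Path A: 9 + 8 = 17
Path B: 5 + 3 = 8
Critical path = longest = max(17, 8)
= 17 (Path A)


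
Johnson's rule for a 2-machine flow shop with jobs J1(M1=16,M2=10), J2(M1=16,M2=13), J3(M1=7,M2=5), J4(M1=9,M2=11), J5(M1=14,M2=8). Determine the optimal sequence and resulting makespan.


Johnson's rule:
Group 1 (M1≤M2, sort by M1): ['J4']
Group 2 (M1>M2, sort desc M2): ['J2', 'J1', 'J5', 'J3']
Sequence: J4 → J2 → J1 → J5 → J3
Makespan calculation:
  J4: M1 done=9, M2 done=20
  J2: M1 done=25, M2 done=38
  J1: M1 done=41, M2 done=51
  J5: M1 done=55, M2 done=63
  J3: M1 done=62, M2 done=68
= Sequence: J4 → J2 → J1 → J5 → J3, Makespan: 68


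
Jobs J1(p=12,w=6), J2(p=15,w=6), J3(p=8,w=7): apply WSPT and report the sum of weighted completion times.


WSPT order (by p/w): J3 → J1 → J2
  J3: C=8, w·C=7×8=56
  J1: C=20, w·C=6×20=120
  J2: C=35, w·C=6×35=210
Σ w·C = 386
= 386


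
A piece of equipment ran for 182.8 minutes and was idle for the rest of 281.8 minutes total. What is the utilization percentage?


Utilization = busy / total × 100
= 182.8 / 281.8 × 100
= 64.9%


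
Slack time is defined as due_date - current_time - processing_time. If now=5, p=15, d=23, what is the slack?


Slack = due - current_time - processing
= 23 - 5 - 15
= 3


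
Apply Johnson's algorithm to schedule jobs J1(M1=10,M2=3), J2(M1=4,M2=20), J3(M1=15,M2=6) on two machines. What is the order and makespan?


Johnson's rule:
Group 1 (M1≤M2, sort by M1): ['J2']
Group 2 (M1>M2, sort desc M2): ['J3', 'J1']
Sequence: J2 → J3 → J1
Makespan calculation:
  J2: M1 done=4, M2 done=24
  J3: M1 done=19, M2 done=30
  J1: M1 done=29, M2 done=33
= Sequence: J2 → J3 → J1, Makespan: 33


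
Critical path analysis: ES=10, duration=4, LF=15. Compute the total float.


EF = ES + duration = 10 + 4 = 14
LS = LF - duration = 15 - 4 = 11
Total Float = LF - EF = 15 - 14
(or LS - ES = 11 - 10)
= 1


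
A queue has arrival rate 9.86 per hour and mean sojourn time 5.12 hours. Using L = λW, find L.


Little's law: L = λ × W
= 9.86 × 5.12
= 50.48


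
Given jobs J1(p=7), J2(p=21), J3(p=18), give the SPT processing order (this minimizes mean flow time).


SPT: sort by shortest processing time
  J1: p=7
  J3: p=18
  J2: p=21
Order: J1 → J3 → J2


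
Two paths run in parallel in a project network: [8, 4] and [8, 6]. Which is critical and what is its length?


Path A: 8 + 4 = 12
Path B: 8 + 6 = 14
Critical path = longest = max(12, 14)
= 14 (Path B)


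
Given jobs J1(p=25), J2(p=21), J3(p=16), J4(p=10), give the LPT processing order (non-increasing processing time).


LPT: sort by longest processing time first
  J1: p=25
  J2: p=21
  J3: p=16
  J4: p=10
Order: J1 → J2 → J3 → J4


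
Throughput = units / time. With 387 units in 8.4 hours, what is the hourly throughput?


Throughput = units / time
= 387 / 8.4
= 46.1 units/hour


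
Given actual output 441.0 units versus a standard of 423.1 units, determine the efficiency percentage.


Efficiency = (actual / standard) × 100
= (441.0 / 423.1) × 100
= 104.2%


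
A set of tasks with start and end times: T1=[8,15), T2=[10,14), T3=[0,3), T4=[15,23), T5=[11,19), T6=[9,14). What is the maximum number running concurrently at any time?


Check each time point for overlaps:
  t=11: 4 tasks active (T1, T2, T5, T6)
Max concurrent = 4


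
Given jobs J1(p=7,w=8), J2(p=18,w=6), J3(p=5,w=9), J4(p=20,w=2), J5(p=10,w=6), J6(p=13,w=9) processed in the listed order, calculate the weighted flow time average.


Completion times:
  J1: C=7, w×C=8×7=56
  J2: C=25, w×C=6×25=150
  J3: C=30, w×C=9×30=270
  J4: C=50, w×C=2×50=100
  J5: C=60, w×C=6×60=360
  J6: C=73, w×C=9×73=657
Sum w×C = 1593
Sum w = 40
Weighted avg = 1593/40
= 39.83


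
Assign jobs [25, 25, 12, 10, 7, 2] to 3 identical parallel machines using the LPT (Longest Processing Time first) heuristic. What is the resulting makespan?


Jobs (LPT sorted): [25, 25, 12, 10, 7, 2]
Machines: 3
  J=25 → Machine 1 (load: 0+25=25)
  J=25 → Machine 2 (load: 0+25=25)
  J=12 → Machine 3 (load: 0+12=12)
  J=10 → Machine 3 (load: 12+10=22)
  J=7 → Machine 3 (load: 22+7=29)
  J=2 → Machine 1 (load: 25+2=27)
Machine loads: [27, 25, 29]
Makespan = max = 29 time units


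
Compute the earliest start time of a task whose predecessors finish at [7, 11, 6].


ES = max of all predecessor completion times
Predecessors: [7, 11, 6]
ES = max(7, 11, 6)
= 11


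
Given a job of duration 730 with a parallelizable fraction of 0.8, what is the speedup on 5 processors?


Amdahl's law: T_p = T × ((1-p) + p/N)
= 730 × ((1-0.8) + 0.8/5)
= 730 × (0.20 + 0.1600)
= 730 × 0.3600
= 262.80
Speedup = 730/262.80
= 2.78×


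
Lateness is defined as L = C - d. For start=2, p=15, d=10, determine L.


Completion = 2 + 15 = 17
Lateness = C - d = 17 - 10
= 7


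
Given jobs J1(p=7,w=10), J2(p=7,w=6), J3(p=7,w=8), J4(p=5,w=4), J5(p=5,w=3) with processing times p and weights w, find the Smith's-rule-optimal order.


WSPT (Smith's rule): sort by p/w ascending
  J1: p/w = 7/10 = 0.700
  J3: p/w = 7/8 = 0.875
  J2: p/w = 7/6 = 1.167
  J4: p/w = 5/4 = 1.250
  J5: p/w = 5/3 = 1.667
Order: J1 → J3 → J2 → J4 → J5


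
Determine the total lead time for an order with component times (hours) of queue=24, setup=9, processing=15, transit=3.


Lead time = queue + setup + processing + transit
= 24 + 9 + 15 + 3
= 51 hours


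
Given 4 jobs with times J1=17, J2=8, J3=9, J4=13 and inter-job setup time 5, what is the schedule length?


Makespan = Σ processing + (n-1) × setup
= (17 + 8 + 9 + 13) + (4-1)×5
= 47 + 15
= 62 time units


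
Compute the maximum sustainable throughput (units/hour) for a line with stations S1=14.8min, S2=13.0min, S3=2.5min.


Bottleneck = longest station time
Station times: [14.8, 13.0, 2.5]
Max = 14.8 min
Rate = 60 / 14.8
= 4.05 units/hour (bottleneck: 14.8min)


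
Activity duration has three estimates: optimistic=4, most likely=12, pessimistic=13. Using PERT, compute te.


te = (o + 4m + p) / 6
= (4 + 4×12 + 13) / 6
= (4 + 48 + 13) / 6
= 65 / 6
= 10.83


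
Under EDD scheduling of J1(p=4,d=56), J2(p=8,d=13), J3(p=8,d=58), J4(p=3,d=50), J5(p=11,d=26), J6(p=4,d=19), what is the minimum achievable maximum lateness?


EDD order: J2 → J6 → J5 → J4 → J1 → J3
Completion and lateness:
  J2: C=8, d=13, L=8-13=-5
  J6: C=12, d=19, L=12-19=-7
  J5: C=23, d=26, L=23-26=-3
  J4: C=26, d=50, L=26-50=-24
  J1: C=30, d=56, L=30-56=-26
  J3: C=38, d=58, L=38-58=-20
Lmax = max(-5, -7, -3, -24, -26, -20)
= -3


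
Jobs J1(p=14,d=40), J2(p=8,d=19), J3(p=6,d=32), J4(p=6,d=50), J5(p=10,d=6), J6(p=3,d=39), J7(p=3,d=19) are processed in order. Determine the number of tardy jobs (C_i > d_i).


Completion vs due date:
  J1: C=14, d=40 → on time
  J2: C=22, d=19 → TARDY
  J3: C=28, d=32 → on time
  J4: C=34, d=50 → on time
  J5: C=44, d=6 → TARDY
  J6: C=47, d=39 → TARDY
  J7: C=50, d=19 → TARDY
Tardy jobs: J2, J5, J6, J7
Count = 4


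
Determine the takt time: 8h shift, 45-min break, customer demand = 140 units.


Available = 8×60 - 45 = 435 min
Takt time = 435 / 140
= 3.11 min/unit


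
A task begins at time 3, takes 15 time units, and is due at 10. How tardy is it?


Completion = start + processing = 3 + 15 = 18
Tardiness = max(0, C - d) = max(0, 18 - 10)
= max(0, 8)
= 8


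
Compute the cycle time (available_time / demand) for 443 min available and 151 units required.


Cycle time = available time / demand
= 443 / 151
= 2.93 min/unit


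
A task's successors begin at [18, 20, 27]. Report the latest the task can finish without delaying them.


LF = min of all successor start times
Successors start at: [18, 20, 27]
LF = min(18, 20, 27)
= 18


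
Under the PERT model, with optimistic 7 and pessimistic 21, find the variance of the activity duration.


σ² = ((p - o) / 6)² = (p - o)² / 36
= (21 - 7)² / 36
= 14² / 36
= 196 / 36
= 5.4444


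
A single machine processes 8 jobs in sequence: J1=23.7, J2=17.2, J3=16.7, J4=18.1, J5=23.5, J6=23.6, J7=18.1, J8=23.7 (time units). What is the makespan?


Sequential makespan: sum all processing times
= 23.7 + 17.2 + 16.7 + 18.1 + 23.5 + 23.6 + 18.1 + 23.7
= 164.6 time units


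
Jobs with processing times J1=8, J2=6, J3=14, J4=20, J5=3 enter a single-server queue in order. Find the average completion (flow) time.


Completion times:
  J1: completes at 8
  J2: completes at 14
  J3: completes at 28
  J4: completes at 48
  J5: completes at 51
Sum = 149
Average = 149/5
= 29.80


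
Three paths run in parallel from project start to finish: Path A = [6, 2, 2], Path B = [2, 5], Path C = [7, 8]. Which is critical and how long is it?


Path A: 6 + 2 + 2 = 10
Path B: 2 + 5 = 7
Path C: 7 + 8 = 15
Critical path = longest = max(10, 7, 15)
= 15 (Path C)


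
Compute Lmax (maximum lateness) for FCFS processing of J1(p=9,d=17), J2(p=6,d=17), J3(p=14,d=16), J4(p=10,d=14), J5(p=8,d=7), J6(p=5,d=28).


Lateness per job (L = C - d):
  J1: C=9, d=17, L=-8
  J2: C=15, d=17, L=-2
  J3: C=29, d=16, L=13
  J4: C=39, d=14, L=25
  J5: C=47, d=7, L=40
  J6: C=52, d=28, L=24
Lmax = max(-8, -2, 13, 25, 40, 24)
= 40


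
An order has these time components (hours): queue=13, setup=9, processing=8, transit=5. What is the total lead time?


Lead time = queue + setup + processing + transit
= 13 + 9 + 8 + 5
= 35 hours


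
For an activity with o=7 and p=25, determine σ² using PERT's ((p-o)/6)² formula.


σ² = ((p - o) / 6)² = (p - o)² / 36
= (25 - 7)² / 36
= 18² / 36
= 324 / 36
= 9.0000


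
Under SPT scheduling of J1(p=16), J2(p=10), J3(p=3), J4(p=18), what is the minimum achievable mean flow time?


SPT order: J3 → J2 → J1 → J4
Completion times:
  J3: C=3
  J2: C=13
  J1: C=29
  J4: C=47
Sum = 92, n = 4
Mean flow = 92/4
= 23.00


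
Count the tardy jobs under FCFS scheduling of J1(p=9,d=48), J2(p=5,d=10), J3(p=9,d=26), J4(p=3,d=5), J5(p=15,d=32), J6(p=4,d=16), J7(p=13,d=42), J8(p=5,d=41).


Completion vs due date:
  J1: C=9, d=48 → on time
  J2: C=14, d=10 → TARDY
  J3: C=23, d=26 → on time
  J4: C=26, d=5 → TARDY
  J5: C=41, d=32 → TARDY
  J6: C=45, d=16 → TARDY
  J7: C=58, d=42 → TARDY
  J8: C=63, d=41 → TARDY
Tardy jobs: J2, J4, J5, J6, J7, J8
Count = 6


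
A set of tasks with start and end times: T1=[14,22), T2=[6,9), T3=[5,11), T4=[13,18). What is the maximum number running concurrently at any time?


Check each time point for overlaps:
  t=6: 2 tasks active (T2, T3)
Max concurrent = 2


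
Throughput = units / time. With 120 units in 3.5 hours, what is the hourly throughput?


Throughput = units / time
= 120 / 3.5
= 34.3 units/hour


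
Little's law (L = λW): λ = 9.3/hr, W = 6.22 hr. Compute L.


Little's law: L = λ × W
= 9.3 × 6.22
= 57.85


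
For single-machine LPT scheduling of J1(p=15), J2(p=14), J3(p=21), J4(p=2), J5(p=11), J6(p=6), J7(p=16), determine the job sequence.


LPT: sort by longest processing time first
  J3: p=21
  J7: p=16
  J1: p=15
  J2: p=14
  J5: p=11
  J6: p=6
  J4: p=2
Order: J3 → J7 → J1 → J2 → J5 → J6 → J4


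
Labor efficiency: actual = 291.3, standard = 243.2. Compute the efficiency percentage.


Efficiency = (actual / standard) × 100
= (291.3 / 243.2) × 100
= 119.8%


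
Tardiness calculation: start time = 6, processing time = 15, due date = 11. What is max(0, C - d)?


Completion = start + processing = 6 + 15 = 21
Tardiness = max(0, C - d) = max(0, 21 - 11)
= max(0, 10)
= 10


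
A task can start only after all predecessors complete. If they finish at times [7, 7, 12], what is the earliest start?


ES = max of all predecessor completion times
Predecessors: [7, 7, 12]
ES = max(7, 7, 12)
= 12


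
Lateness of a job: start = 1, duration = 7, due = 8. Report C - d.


Completion = 1 + 7 = 8
Lateness = C - d = 8 - 8
= 0


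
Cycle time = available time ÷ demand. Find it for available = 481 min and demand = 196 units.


Cycle time = available time / demand
= 481 / 196
= 2.45 min/unit


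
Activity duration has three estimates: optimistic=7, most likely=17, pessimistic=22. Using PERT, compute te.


te = (o + 4m + p) / 6
= (7 + 4×17 + 22) / 6
= (7 + 68 + 22) / 6
= 97 / 6
= 16.17


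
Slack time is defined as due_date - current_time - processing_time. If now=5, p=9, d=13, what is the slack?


Slack = due - current_time - processing
= 13 - 5 - 9
= -1


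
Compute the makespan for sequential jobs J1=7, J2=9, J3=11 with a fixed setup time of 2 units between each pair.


Makespan = Σ processing + (n-1) × setup
= (7 + 9 + 11) + (3-1)×2
= 27 + 4
= 31 time units


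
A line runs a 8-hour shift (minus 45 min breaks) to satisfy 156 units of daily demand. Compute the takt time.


Available = 8×60 - 45 = 435 min
Takt time = 435 / 156
= 2.79 min/unit


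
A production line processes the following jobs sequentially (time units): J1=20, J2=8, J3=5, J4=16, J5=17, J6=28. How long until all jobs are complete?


Sequential makespan: sum all processing times
= 20 + 8 + 5 + 16 + 17 + 28
= 94 time units


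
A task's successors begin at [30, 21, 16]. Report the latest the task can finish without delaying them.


LF = min of all successor start times
Successors start at: [30, 21, 16]
LF = min(30, 21, 16)
= 16


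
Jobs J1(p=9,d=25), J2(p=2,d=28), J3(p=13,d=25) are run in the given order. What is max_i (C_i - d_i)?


Lateness per job (L = C - d):
  J1: C=9, d=25, L=-16
  J2: C=11, d=28, L=-17
  J3: C=24, d=25, L=-1
Lmax = max(-16, -17, -1)
= -1


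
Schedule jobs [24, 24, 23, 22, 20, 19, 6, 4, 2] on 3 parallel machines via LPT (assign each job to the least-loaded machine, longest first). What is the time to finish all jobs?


Jobs (LPT sorted): [24, 24, 23, 22, 20, 19, 6, 4, 2]
Machines: 3
  J=24 → Machine 1 (load: 0+24=24)
  J=24 → Machine 2 (load: 0+24=24)
  J=23 → Machine 3 (load: 0+23=23)
  J=22 → Machine 3 (load: 23+22=45)
  J=20 → Machine 1 (load: 24+20=44)
  J=19 → Machine 2 (load: 24+19=43)
  J=6 → Machine 2 (load: 43+6=49)
  J=4 → Machine 1 (load: 44+4=48)
  J=2 → Machine 3 (load: 45+2=47)
Machine loads: [48, 49, 47]
Makespan = max = 49 time units


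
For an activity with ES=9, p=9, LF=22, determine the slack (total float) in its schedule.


EF = ES + duration = 9 + 9 = 18
LS = LF - duration = 22 - 9 = 13
Total Float = LF - EF = 22 - 18
(or LS - ES = 13 - 9)
= 4


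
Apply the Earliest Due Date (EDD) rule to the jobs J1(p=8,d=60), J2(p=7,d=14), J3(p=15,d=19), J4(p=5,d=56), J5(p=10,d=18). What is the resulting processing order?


EDD: sort by earliest due date
  J2: d=14, p=7
  J5: d=18, p=10
  J3: d=19, p=15
  J4: d=56, p=5
  J1: d=60, p=8
Order: J2 → J5 → J3 → J4 → J1


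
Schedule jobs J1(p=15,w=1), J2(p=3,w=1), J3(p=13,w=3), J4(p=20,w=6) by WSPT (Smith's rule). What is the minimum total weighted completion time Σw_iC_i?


WSPT order (by p/w): J2 → J4 → J3 → J1
  J2: C=3, w·C=1×3=3
  J4: C=23, w·C=6×23=138
  J3: C=36, w·C=3×36=108
  J1: C=51, w·C=1×51=51
Σ w·C = 300
= 300


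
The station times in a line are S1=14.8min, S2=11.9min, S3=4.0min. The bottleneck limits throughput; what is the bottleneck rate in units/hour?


Bottleneck = longest station time
Station times: [14.8, 11.9, 4.0]
Max = 14.8 min
Rate = 60 / 14.8
= 4.05 units/hour (bottleneck: 14.8min)


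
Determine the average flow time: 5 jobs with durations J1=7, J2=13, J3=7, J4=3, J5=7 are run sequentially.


Completion times:
  J1: completes at 7
  J2: completes at 20
  J3: completes at 27
  J4: completes at 30
  J5: completes at 37
Sum = 121
Average = 121/5
= 24.20


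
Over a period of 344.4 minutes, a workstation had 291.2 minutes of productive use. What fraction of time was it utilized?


Utilization = busy / total × 100
= 291.2 / 344.4 × 100
= 84.6%


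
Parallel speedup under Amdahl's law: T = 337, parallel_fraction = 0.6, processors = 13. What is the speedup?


Amdahl's law: T_p = T × ((1-p) + p/N)
= 337 × ((1-0.6) + 0.6/13)
= 337 × (0.40 + 0.0462)
= 337 × 0.4462
= 150.35
Speedup = 337/150.35
= 2.24×


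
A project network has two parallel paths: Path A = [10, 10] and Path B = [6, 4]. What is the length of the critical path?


Path A: 10 + 10 = 20
Path B: 6 + 4 = 10
Critical path = longest = max(20, 10)
= 20 (Path A)


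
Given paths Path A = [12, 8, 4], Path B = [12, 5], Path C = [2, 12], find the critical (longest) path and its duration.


Path A: 12 + 8 + 4 = 24
Path B: 12 + 5 = 17
Path C: 2 + 12 = 14
Critical path = longest = max(24, 17, 14)
= 24 (Path A)


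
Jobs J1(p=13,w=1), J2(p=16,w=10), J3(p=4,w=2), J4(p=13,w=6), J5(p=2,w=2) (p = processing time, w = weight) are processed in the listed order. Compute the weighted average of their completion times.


Completion times:
  J1: C=13, w×C=1×13=13
  J2: C=29, w×C=10×29=290
  J3: C=33, w×C=2×33=66
  J4: C=46, w×C=6×46=276
  J5: C=48, w×C=2×48=96
Sum w×C = 741
Sum w = 21
Weighted avg = 741/21
= 35.29


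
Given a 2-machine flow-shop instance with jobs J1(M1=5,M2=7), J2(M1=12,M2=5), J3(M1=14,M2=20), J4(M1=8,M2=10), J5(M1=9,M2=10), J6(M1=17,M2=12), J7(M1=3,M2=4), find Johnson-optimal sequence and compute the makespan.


Johnson's rule:
Group 1 (M1≤M2, sort by M1): ['J7', 'J1', 'J4', 'J5', 'J3']
Group 2 (M1>M2, sort desc M2): ['J6', 'J2']
Sequence: J7 → J1 → J4 → J5 → J3 → J6 → J2
Makespan calculation:
  J7: M1 done=3, M2 done=7
  J1: M1 done=8, M2 done=15
  J4: M1 done=16, M2 done=26
  J5: M1 done=25, M2 done=36
  J3: M1 done=39, M2 done=59
  J6: M1 done=56, M2 done=71
  J2: M1 done=68, M2 done=76
= Sequence: J7 → J1 → J4 → J5 → J3 → J6 → J2, Makespan: 76


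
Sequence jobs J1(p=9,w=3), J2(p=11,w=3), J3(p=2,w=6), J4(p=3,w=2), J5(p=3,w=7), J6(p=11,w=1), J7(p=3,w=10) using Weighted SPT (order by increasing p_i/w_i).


WSPT (Smith's rule): sort by p/w ascending
  J7: p/w = 3/10 = 0.300
  J3: p/w = 2/6 = 0.333
  J5: p/w = 3/7 = 0.429
  J4: p/w = 3/2 = 1.500
  J1: p/w = 9/3 = 3.000
  J2: p/w = 11/3 = 3.667
  J6: p/w = 11/1 = 11.000
Order: J7 → J3 → J5 → J4 → J1 → J2 → J6


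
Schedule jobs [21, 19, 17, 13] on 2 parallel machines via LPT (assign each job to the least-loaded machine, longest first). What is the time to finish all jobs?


Jobs (LPT sorted): [21, 19, 17, 13]
Machines: 2
  J=21 → Machine 1 (load: 0+21=21)
  J=19 → Machine 2 (load: 0+19=19)
  J=17 → Machine 2 (load: 19+17=36)
  J=13 → Machine 1 (load: 21+13=34)
Machine loads: [34, 36]
Makespan = max = 36 time units


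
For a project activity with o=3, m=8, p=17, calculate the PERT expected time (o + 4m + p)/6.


te = (o + 4m + p) / 6
= (3 + 4×8 + 17) / 6
= (3 + 32 + 17) / 6
= 52 / 6
= 8.67


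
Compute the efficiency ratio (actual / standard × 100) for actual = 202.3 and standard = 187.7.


Efficiency = (actual / standard) × 100
= (202.3 / 187.7) × 100
= 107.8%


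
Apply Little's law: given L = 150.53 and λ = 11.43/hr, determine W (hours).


Little's law: L = λW → W = L / λ
= 150.53 / 11.43
= 13.17 hours


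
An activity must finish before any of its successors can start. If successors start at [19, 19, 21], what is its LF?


LF = min of all successor start times
Successors start at: [19, 19, 21]
LF = min(19, 19, 21)
= 19


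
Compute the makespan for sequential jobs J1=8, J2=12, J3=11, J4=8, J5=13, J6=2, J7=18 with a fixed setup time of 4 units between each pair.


Makespan = Σ processing + (n-1) × setup
= (8 + 12 + 11 + 8 + 13 + 2 + 18) + (7-1)×4
= 72 + 24
= 96 time units


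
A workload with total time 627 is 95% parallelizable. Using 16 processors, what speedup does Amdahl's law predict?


Amdahl's law: T_p = T × ((1-p) + p/N)
= 627 × ((1-0.95) + 0.95/16)
= 627 × (0.05 + 0.0594)
= 627 × 0.1094
= 68.58
Speedup = 627/68.58
= 9.14×


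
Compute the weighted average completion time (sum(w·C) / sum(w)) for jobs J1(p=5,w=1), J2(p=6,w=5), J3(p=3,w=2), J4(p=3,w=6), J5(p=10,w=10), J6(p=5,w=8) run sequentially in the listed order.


Completion times:
  J1: C=5, w×C=1×5=5
  J2: C=11, w×C=5×11=55
  J3: C=14, w×C=2×14=28
  J4: C=17, w×C=6×17=102
  J5: C=27, w×C=10×27=270
  J6: C=32, w×C=8×32=256
Sum w×C = 716
Sum w = 32
Weighted avg = 716/32
= 22.38


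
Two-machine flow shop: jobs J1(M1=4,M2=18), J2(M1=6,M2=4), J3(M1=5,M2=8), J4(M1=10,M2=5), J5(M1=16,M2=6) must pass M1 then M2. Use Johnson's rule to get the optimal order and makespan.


Johnson's rule:
Group 1 (M1≤M2, sort by M1): ['J1', 'J3']
Group 2 (M1>M2, sort desc M2): ['J5', 'J4', 'J2']
Sequence: J1 → J3 → J5 → J4 → J2
Makespan calculation:
  J1: M1 done=4, M2 done=22
  J3: M1 done=9, M2 done=30
  J5: M1 done=25, M2 done=36
  J4: M1 done=35, M2 done=41
  J2: M1 done=41, M2 done=45
= Sequence: J1 → J3 → J5 → J4 → J2, Makespan: 45


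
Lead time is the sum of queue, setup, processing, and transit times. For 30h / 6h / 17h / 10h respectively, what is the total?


Lead time = queue + setup + processing + transit
= 30 + 6 + 17 + 10
= 63 hours


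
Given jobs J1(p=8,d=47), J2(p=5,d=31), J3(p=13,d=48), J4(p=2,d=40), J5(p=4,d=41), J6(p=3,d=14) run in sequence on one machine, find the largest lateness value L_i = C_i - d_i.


Lateness per job (L = C - d):
  J1: C=8, d=47, L=-39
  J2: C=13, d=31, L=-18
  J3: C=26, d=48, L=-22
  J4: C=28, d=40, L=-12
  J5: C=32, d=41, L=-9
  J6: C=35, d=14, L=21
Lmax = max(-39, -18, -22, -12, -9, 21)
= 21


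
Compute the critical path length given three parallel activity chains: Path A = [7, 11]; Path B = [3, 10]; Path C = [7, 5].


Path A: 7 + 11 = 18
Path B: 3 + 10 = 13
Path C: 7 + 5 = 12
Critical path = longest = max(18, 13, 12)
= 18 (Path A)


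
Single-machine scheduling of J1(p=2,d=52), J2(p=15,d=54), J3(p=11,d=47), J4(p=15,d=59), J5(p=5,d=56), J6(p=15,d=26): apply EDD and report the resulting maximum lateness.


EDD order: J6 → J3 → J1 → J2 → J5 → J4
Completion and lateness:
  J6: C=15, d=26, L=15-26=-11
  J3: C=26, d=47, L=26-47=-21
  J1: C=28, d=52, L=28-52=-24
  J2: C=43, d=54, L=43-54=-11
  J5: C=48, d=56, L=48-56=-8
  J4: C=63, d=59, L=63-59=4
Lmax = max(-11, -21, -24, -11, -8, 4)
= 4


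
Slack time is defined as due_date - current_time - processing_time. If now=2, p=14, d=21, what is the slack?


Slack = due - current_time - processing
= 21 - 2 - 14
= 5


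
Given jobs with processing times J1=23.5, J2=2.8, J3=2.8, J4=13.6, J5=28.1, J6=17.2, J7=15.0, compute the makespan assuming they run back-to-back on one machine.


Sequential makespan: sum all processing times
= 23.5 + 2.8 + 2.8 + 13.6 + 28.1 + 17.2 + 15.0
= 103.0 time units


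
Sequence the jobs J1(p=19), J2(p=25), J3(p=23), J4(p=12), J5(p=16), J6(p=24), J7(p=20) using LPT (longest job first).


LPT: sort by longest processing time first
  J2: p=25
  J6: p=24
  J3: p=23
  J7: p=20
  J1: p=19
  J5: p=16
  J4: p=12
Order: J2 → J6 → J3 → J7 → J1 → J5 → J4


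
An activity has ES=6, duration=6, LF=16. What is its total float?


EF = ES + duration = 6 + 6 = 12
LS = LF - duration = 16 - 6 = 10
Total Float = LF - EF = 16 - 12
(or LS - ES = 10 - 6)
= 4


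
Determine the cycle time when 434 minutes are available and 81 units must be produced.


Cycle time = available time / demand
= 434 / 81
= 5.36 min/unit


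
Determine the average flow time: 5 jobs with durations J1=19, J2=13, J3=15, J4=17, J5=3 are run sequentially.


Completion times:
  J1: completes at 19
  J2: completes at 32
  J3: completes at 47
  J4: completes at 64
  J5: completes at 67
Sum = 229
Average = 229/5
= 45.80


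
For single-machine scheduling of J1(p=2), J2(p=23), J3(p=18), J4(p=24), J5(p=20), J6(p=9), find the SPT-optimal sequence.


SPT: sort by shortest processing time
  J1: p=2
  J6: p=9
  J3: p=18
  J5: p=20
  J2: p=23
  J4: p=24
Order: J1 → J6 → J3 → J5 → J2 → J4


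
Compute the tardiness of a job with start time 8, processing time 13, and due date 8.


Completion = start + processing = 8 + 13 = 21
Tardiness = max(0, C - d) = max(0, 21 - 8)
= max(0, 13)
= 13


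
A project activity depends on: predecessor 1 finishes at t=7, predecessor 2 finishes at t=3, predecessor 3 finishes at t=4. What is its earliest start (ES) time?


ES = max of all predecessor completion times
Predecessors: [7, 3, 4]
ES = max(7, 3, 4)
= 7


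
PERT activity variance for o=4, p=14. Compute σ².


σ² = ((p - o) / 6)² = (p - o)² / 36
= (14 - 4)² / 36
= 10² / 36
= 100 / 36
= 2.7778


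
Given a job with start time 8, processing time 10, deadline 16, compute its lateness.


Completion = 8 + 10 = 18
Lateness = C - d = 18 - 16
= 2


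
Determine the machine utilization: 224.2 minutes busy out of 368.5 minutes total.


Utilization = busy / total × 100
= 224.2 / 368.5 × 100
= 60.8%


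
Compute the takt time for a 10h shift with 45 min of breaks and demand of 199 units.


Available = 10×60 - 45 = 555 min
Takt time = 555 / 199
= 2.79 min/unit


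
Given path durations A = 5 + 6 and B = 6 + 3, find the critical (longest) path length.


Path A: 5 + 6 = 11
Path B: 6 + 3 = 9
Critical path = longest = max(11, 9)
= 11 (Path A)


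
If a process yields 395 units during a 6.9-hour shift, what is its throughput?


Throughput = units / time
= 395 / 6.9
= 57.2 units/hour


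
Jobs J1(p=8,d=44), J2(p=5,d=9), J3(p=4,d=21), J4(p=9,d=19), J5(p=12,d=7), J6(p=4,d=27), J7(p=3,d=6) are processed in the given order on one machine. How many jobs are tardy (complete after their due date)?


Completion vs due date:
  J1: C=8, d=44 → on time
  J2: C=13, d=9 → TARDY
  J3: C=17, d=21 → on time
  J4: C=26, d=19 → TARDY
  J5: C=38, d=7 → TARDY
  J6: C=42, d=27 → TARDY
  J7: C=45, d=6 → TARDY
Tardy jobs: J2, J4, J5, J6, J7
Count = 5


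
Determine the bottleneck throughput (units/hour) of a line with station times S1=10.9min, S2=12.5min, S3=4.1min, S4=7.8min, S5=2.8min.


Bottleneck = longest station time
Station times: [10.9, 12.5, 4.1, 7.8, 2.8]
Max = 12.5 min
Rate = 60 / 12.5
= 4.80 units/hour (bottleneck: 12.5min)


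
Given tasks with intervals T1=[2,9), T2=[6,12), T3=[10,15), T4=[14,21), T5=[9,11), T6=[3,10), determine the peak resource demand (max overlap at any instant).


Check each time point for overlaps:
  t=6: 3 tasks active (T1, T2, T6)
Max concurrent = 3


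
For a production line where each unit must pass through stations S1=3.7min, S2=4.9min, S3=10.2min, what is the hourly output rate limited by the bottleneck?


Bottleneck = longest station time
Station times: [3.7, 4.9, 10.2]
Max = 10.2 min
Rate = 60 / 10.2
= 5.88 units/hour (bottleneck: 10.2min)


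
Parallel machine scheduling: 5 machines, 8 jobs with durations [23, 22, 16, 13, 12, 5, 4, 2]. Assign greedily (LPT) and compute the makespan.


Jobs (LPT sorted): [23, 22, 16, 13, 12, 5, 4, 2]
Machines: 5
  J=23 → Machine 1 (load: 0+23=23)
  J=22 → Machine 2 (load: 0+22=22)
  J=16 → Machine 3 (load: 0+16=16)
  J=13 → Machine 4 (load: 0+13=13)
  J=12 → Machine 5 (load: 0+12=12)
  J=5 → Machine 5 (load: 12+5=17)
  J=4 → Machine 4 (load: 13+4=17)
  J=2 → Machine 3 (load: 16+2=18)
Machine loads: [23, 22, 18, 17, 17]
Makespan = max = 23 time units


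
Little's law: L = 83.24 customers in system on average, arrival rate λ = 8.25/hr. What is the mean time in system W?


Little's law: L = λW → W = L / λ
= 83.24 / 8.25
= 10.09 hours


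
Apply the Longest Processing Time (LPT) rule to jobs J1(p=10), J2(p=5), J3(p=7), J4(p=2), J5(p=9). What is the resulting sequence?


LPT: sort by longest processing time first
  J1: p=10
  J5: p=9
  J3: p=7
  J2: p=5
  J4: p=2
Order: J1 → J5 → J3 → J2 → J4


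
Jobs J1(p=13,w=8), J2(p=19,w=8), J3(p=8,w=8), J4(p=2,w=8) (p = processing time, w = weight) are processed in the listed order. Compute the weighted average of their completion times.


Completion times:
  J1: C=13, w×C=8×13=104
  J2: C=32, w×C=8×32=256
  J3: C=40, w×C=8×40=320
  J4: C=42, w×C=8×42=336
Sum w×C = 1016
Sum w = 32
Weighted avg = 1016/32
= 31.75


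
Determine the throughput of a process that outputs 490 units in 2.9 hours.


Throughput = units / time
= 490 / 2.9
= 169.0 units/hour


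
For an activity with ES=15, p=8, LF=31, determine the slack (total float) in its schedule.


EF = ES + duration = 15 + 8 = 23
LS = LF - duration = 31 - 8 = 23
Total Float = LF - EF = 31 - 23
(or LS - ES = 23 - 15)
= 8


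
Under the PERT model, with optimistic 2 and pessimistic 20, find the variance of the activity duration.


σ² = ((p - o) / 6)² = (p - o)² / 36
= (20 - 2)² / 36
= 18² / 36
= 324 / 36
= 9.0000


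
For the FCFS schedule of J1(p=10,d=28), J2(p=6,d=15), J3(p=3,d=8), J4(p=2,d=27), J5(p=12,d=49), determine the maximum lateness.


Lateness per job (L = C - d):
  J1: C=10, d=28, L=-18
  J2: C=16, d=15, L=1
  J3: C=19, d=8, L=11
  J4: C=21, d=27, L=-6
  J5: C=33, d=49, L=-16
Lmax = max(-18, 1, 11, -6, -16)
= 11


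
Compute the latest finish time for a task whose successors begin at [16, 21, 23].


LF = min of all successor start times
Successors start at: [16, 21, 23]
LF = min(16, 21, 23)
= 16


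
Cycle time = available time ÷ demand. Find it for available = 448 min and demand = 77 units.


Cycle time = available time / demand
= 448 / 77
= 5.82 min/unit


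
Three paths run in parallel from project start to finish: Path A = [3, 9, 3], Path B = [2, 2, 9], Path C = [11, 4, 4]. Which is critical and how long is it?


Path A: 3 + 9 + 3 = 15
Path B: 2 + 2 + 9 = 13
Path C: 11 + 4 + 4 = 19
Critical path = longest = max(15, 13, 19)
= 19 (Path C)


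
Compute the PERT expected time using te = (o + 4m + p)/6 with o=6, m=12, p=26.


te = (o + 4m + p) / 6
= (6 + 4×12 + 26) / 6
= (6 + 48 + 26) / 6
= 80 / 6
= 13.33


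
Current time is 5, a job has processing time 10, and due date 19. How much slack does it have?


Slack = due - current_time - processing
= 19 - 5 - 10
= 4


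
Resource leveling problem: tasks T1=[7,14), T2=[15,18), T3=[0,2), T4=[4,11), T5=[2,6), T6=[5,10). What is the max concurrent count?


Check each time point for overlaps:
  t=5: 3 tasks active (T4, T5, T6)
Max concurrent = 3


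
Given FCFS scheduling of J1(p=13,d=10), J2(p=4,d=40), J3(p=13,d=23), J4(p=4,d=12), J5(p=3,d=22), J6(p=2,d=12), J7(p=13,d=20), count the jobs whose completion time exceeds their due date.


Completion vs due date:
  J1: C=13, d=10 → TARDY
  J2: C=17, d=40 → on time
  J3: C=30, d=23 → TARDY
  J4: C=34, d=12 → TARDY
  J5: C=37, d=22 → TARDY
  J6: C=39, d=12 → TARDY
  J7: C=52, d=20 → TARDY
Tardy jobs: J1, J3, J4, J5, J6, J7
Count = 6


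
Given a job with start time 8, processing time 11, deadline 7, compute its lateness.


Completion = 8 + 11 = 19
Lateness = C - d = 19 - 7
= 12


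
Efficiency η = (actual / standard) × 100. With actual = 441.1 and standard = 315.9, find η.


Efficiency = (actual / standard) × 100
= (441.1 / 315.9) × 100
= 139.6%


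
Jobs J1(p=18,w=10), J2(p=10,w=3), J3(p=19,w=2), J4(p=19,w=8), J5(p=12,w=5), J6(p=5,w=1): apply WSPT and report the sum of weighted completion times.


WSPT order (by p/w): J1 → J4 → J5 → J2 → J6 → J3
  J1: C=18, w·C=10×18=180
  J4: C=37, w·C=8×37=296
  J5: C=49, w·C=5×49=245
  J2: C=59, w·C=3×59=177
  J6: C=64, w·C=1×64=64
  J3: C=83, w·C=2×83=166
Σ w·C = 1128
= 1128


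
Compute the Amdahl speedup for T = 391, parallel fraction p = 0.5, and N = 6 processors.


Amdahl's law: T_p = T × ((1-p) + p/N)
= 391 × ((1-0.5) + 0.5/6)
= 391 × (0.50 + 0.0833)
= 391 × 0.5833
= 228.08
Speedup = 391/228.08
= 1.71×


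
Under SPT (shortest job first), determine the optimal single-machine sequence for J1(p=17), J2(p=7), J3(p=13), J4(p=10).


SPT: sort by shortest processing time
  J2: p=7
  J4: p=10
  J3: p=13
  J1: p=17
Order: J2 → J4 → J3 → J1


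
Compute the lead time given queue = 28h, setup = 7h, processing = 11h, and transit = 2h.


Lead time = queue + setup + processing + transit
= 28 + 7 + 11 + 2
= 48 hours


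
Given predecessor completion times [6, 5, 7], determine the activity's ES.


ES = max of all predecessor completion times
Predecessors: [6, 5, 7]
ES = max(6, 5, 7)
= 7


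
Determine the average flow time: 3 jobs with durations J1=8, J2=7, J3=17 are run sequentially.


Completion times:
  J1: completes at 8
  J2: completes at 15
  J3: completes at 32
Sum = 55
Average = 55/3
= 18.33
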